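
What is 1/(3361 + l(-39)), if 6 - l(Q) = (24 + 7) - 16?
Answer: 1/3352 ≈ 0.00029833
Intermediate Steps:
l(Q) = -9 (l(Q) = 6 - ((24 + 7) - 16) = 6 - (31 - 16) = 6 - 1*15 = 6 - 15 = -9)
1/(3361 + l(-39)) = 1/(3361 - 9) = 1/3352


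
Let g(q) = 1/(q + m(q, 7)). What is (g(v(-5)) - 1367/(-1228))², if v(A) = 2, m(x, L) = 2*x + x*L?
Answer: 12752041/9424900 ≈ 1.3530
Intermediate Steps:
m(x, L) = 2*x + L*x
g(q) = 1/(10*q) (g(q) = 1/(q + q*(2 + 7)) = 1/(q + q*9) = 1/(q + 9*q) = 1/(10*q))
(g(v(-5)) - 1367/(-1228))² = ((⅒)/2 - 1367/(-1228))² = ((⅒)*(½) - 1367*(-1/1228))² = (1/20 + 1367/1228)² = (3571/3070)² = 12752041/9424900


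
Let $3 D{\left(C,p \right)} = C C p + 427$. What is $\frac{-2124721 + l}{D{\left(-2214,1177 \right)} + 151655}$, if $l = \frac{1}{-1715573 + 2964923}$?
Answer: $- \frac{2654520181349}{2402862063321800} \approx -0.0011047$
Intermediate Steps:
$D{\left(C,p \right)} = \frac{427}{3} + \frac{p C^{2}}{3}$ ($D{\left(C,p \right)} = \frac{C C p + 427}{3} = \frac{C^{2} p + 427}{3} = \frac{p C^{2} + 427}{3} = \frac{427 + p C^{2}}{3} = \frac{427}{3} + \frac{p C^{2}}{3}$)
$l = \frac{1}{1249350} \approx 8.0042 \cdot 10^{-7}$
$\frac{-2124721 + l}{D{\left(-2214,1177 \right)} + 151655} = \frac{-2124721 + \frac{1}{1249350}}{\left(\frac{427}{3} + \frac{1}{3} \cdot 1177 \left(-2214\right)^{2}\right) + 151655} = - \frac{2654520181349}{1249350 \left(\left(\frac{427}{3} + \frac{1}{3} \cdot 1177 \cdot 4901796\right) + 151655\right)} = - \frac{2654520181349}{1249350 \left(\left(\frac{427}{3} + 1923137964\right) + 151655\right)} = - \frac{2654520181349}{1249350 \left(\frac{5769414319}{3} + 151655\right)} = - \frac{2654520181349}{1249350 \cdot \frac{5769869284}{3}} = \left(- \frac{2654520181349}{1249350}\right) \frac{3}{5769869284} = - \frac{2654520181349}{2402862063321800}$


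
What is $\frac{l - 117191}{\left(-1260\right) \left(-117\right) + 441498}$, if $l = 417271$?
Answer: $\frac{13640}{26769} \approx 0.50954$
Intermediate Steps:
$\frac{l - 117191}{\left(-1260\right) \left(-117\right) + 441498} = \frac{417271 - 117191}{\left(-1260\right) \left(-117\right) + 441498} = \frac{300080}{147420 + 441498} = \frac{300080}{588918} = 300080 \cdot \frac{1}{588918} = \frac{13640}{26769}$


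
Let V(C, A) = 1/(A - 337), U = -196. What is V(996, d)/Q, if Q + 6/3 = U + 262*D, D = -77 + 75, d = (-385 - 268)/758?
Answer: 379/92451739 ≈ 4.0994e-6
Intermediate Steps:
d = -653/758 (d = -653*1/758 = -653/758 ≈ -0.86148)
V(C, A) = 1/(-337 + A)
D = -2
Q = -722 (Q = -2 + (-196 + 262*(-2)) = -2 + (-196 - 524) = -2 - 720 = -722)
V(996, d)/Q = 1/(-337 - 653/758*(-722)) = -1/722/(-256099/758) = -758/256099*(-1/722) = 379/92451739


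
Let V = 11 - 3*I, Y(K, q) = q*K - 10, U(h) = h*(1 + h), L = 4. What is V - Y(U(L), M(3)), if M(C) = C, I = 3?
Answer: -48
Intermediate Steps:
Y(K, q) = -10 + K*q (Y(K, q) = K*q - 10 = -10 + K*q)
V = 2 (V = 11 - 3*3 = 11 - 9 = 2)
V - Y(U(L), M(3)) = 2 - (-10 + (4*(1 + 4))*3) = 2 - (-10 + (4*5)*3) = 2 - (-10 + 20*3) = 2 - (-10 + 60) = 2 - 1*50 = 2 - 50 = -48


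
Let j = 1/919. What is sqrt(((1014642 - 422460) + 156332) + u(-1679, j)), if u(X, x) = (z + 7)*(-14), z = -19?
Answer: sqrt(748682) ≈ 865.26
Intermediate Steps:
j = 1/919 ≈ 0.0010881
u(X, x) = 168 (u(X, x) = (-19 + 7)*(-14) = -12*(-14) = 168)
sqrt(((1014642 - 422460) + 156332) + u(-1679, j)) = sqrt(((1014642 - 422460) + 156332) + 168) = sqrt((592182 + 156332) + 168) = sqrt(748514 + 168) = sqrt(748682)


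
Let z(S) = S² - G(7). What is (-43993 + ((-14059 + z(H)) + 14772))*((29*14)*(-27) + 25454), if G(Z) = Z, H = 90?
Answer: -509930004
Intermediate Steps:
z(S) = -7 + S² (z(S) = S² - 1*7 = S² - 7 = -7 + S²)
(-43993 + ((-14059 + z(H)) + 14772))*((29*14)*(-27) + 25454) = (-43993 + ((-14059 + (-7 + 90²)) + 14772))*((29*14)*(-27) + 25454) = (-43993 + ((-14059 + (-7 + 8100)) + 14772))*(406*(-27) + 25454) = (-43993 + ((-14059 + 8093) + 14772))*(-10962 + 25454) = (-43993 + (-5966 + 14772))*14492 = (-43993 + 8806)*14492 = -35187*14492 = -509930004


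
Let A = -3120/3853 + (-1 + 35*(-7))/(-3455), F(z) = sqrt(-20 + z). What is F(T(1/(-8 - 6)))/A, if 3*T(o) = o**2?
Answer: -13312115*I*sqrt(35277)/412934004 ≈ -6.055*I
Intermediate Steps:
T(o) = o**2/3
A = -9831762/13312115 (A = -3120*1/3853 + (-1 - 245)*(-1/3455) = -3120/3853 - 246*(-1/3455) = -3120/3853 + 246/3455 = -9831762/13312115 ≈ -0.73856)
F(T(1/(-8 - 6)))/A = sqrt(-20 + (1/(-8 - 6))**2/3)/(-9831762/13312115) = sqrt(-20 + (1/(-14))**2/3)*(-13312115/9831762) = sqrt(-20 + (-1/14)**2/3)*(-13312115/9831762) = sqrt(-20 + (1/3)*(1/196))*(-13312115/9831762) = sqrt(-20 + 1/588)*(-13312115/9831762) = sqrt(-11759/588)*(-13312115/9831762) = (I*sqrt(35277)/42)*(-13312115/9831762) = -13312115*I*sqrt(35277)/412934004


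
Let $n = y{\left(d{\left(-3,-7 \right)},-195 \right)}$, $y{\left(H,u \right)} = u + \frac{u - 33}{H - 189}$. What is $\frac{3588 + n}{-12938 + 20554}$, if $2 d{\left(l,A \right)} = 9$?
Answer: $\frac{417491}{936768} \approx 0.44567$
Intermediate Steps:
$d{\left(l,A \right)} = \frac{9}{2}$ ($d{\left(l,A \right)} = \frac{1}{2} \cdot 9 = \frac{9}{2}$)
$y{\left(H,u \right)} = u + \frac{-33 + u}{-189 + H}$
$n = - \frac{23833}{123}$ ($n = \frac{-33 - -36660 + \frac{9}{2} \left(-195\right)}{-189 + \frac{9}{2}} = \frac{-33 + 36660 - \frac{1755}{2}}{- \frac{369}{2}} = \left(- \frac{2}{369}\right) \frac{71499}{2} = - \frac{23833}{123} \approx -193.76$)
$\frac{3588 + n}{-12938 + 20554} = \frac{3588 - \frac{23833}{123}}{-12938 + 20554} = \frac{417491}{123 \cdot 7616} = \frac{417491}{123} \cdot \frac{1}{7616} = \frac{417491}{936768}$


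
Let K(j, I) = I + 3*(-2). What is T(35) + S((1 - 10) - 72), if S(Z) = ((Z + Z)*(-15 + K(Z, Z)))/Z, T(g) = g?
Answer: -169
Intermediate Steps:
K(j, I) = -6 + I (K(j, I) = I - 6 = -6 + I)
S(Z) = -42 + 2*Z (S(Z) = ((Z + Z)*(-15 + (-6 + Z)))/Z = ((2*Z)*(-21 + Z))/Z = (2*Z*(-21 + Z))/Z = -42 + 2*Z)
T(35) + S((1 - 10) - 72) = 35 + (-42 + 2*((1 - 10) - 72)) = 35 + (-42 + 2*(-9 - 72)) = 35 + (-42 + 2*(-81)) = 35 + (-42 - 162) = 35 - 204 = -169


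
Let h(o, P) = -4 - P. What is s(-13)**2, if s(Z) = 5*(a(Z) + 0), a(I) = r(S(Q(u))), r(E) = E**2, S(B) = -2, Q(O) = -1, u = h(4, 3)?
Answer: 400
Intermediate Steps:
u = -7 (u = -4 - 1*3 = -4 - 3 = -7)
a(I) = 4 (a(I) = (-2)**2 = 4)
s(Z) = 20 (s(Z) = 5*(4 + 0) = 5*4 = 20)
s(-13)**2 = 20**2 = 400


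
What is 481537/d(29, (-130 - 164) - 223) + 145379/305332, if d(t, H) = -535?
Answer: -146950877519/163352620 ≈ -899.59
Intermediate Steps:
481537/d(29, (-130 - 164) - 223) + 145379/305332 = 481537/(-535) + 145379/305332 = 481537*(-1/535) + 145379*(1/305332) = -481537/535 + 145379/305332 = -146950877519/163352620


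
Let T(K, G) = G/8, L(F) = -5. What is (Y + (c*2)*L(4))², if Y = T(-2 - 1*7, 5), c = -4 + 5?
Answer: 5625/64 ≈ 87.891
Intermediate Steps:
c = 1
T(K, G) = G/8 (T(K, G) = G*(⅛) = G/8)
Y = 5/8 (Y = (⅛)*5 = 5/8 ≈ 0.62500)
(Y + (c*2)*L(4))² = (5/8 + (1*2)*(-5))² = (5/8 + 2*(-5))² = (5/8 - 10)² = (-75/8)² = 5625/64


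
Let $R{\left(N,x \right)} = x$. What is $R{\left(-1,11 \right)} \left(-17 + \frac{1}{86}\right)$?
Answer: $- \frac{16071}{86} \approx -186.87$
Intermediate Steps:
$R{\left(-1,11 \right)} \left(-17 + \frac{1}{86}\right) = 11 \left(-17 + \frac{1}{86}\right) = 11 \left(- \frac{1461}{86}\right) = - \frac{16071}{86}$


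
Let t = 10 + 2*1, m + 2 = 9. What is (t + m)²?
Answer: 361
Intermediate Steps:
m = 7 (m = -2 + 9 = 7)
t = 12 (t = 10 + 2 = 12)
(t + m)² = (12 + 7)² = 19² = 361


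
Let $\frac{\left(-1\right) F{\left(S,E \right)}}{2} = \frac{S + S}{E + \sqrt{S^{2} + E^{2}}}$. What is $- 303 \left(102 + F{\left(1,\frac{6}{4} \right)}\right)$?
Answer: $-32724 + 606 \sqrt{13} \approx -30539.0$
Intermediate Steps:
$F{\left(S,E \right)} = - \frac{4 S}{E + \sqrt{E^{2} + S^{2}}}$ ($F{\left(S,E \right)} = - 2 \frac{S + S}{E + \sqrt{S^{2} + E^{2}}} = - 2 \frac{2 S}{E + \sqrt{E^{2} + S^{2}}} = - \frac{4 S}{E + \sqrt{E^{2} + S^{2}}}$)
$- 303 \left(102 + F{\left(1,\frac{6}{4} \right)}\right) = - 303 \left(102 - \frac{4}{\frac{6}{4} + \sqrt{\left(\frac{6}{4}\right)^{2} + 1^{2}}}\right) = - 303 \left(102 - \frac{4}{6 \cdot \frac{1}{4} + \sqrt{\left(6 \cdot \frac{1}{4}\right)^{2} + 1}}\right) = - 303 \left(102 - \frac{4}{\frac{3}{2} + \sqrt{\left(\frac{3}{2}\right)^{2} + 1}}\right) = - 303 \left(102 - \frac{4}{\frac{3}{2} + \sqrt{\frac{9}{4} + 1}}\right) = - 303 \left(102 - \frac{4}{\frac{3}{2} + \sqrt{\frac{13}{4}}}\right) = - 303 \left(102 - \frac{4}{\frac{3}{2} + \frac{\sqrt{13}}{2}}\right) = -30906 + \frac{1212}{\frac{3}{2} + \frac{\sqrt{13}}{2}}$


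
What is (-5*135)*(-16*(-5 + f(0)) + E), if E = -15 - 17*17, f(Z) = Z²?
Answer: 151200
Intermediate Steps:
E = -304 (E = -15 - 289 = -304)
(-5*135)*(-16*(-5 + f(0)) + E) = (-5*135)*(-16*(-5 + 0²) - 304) = -675*(-16*(-5 + 0) - 304) = -675*(-16*(-5) - 304) = -675*(80 - 304) = -675*(-224) = 151200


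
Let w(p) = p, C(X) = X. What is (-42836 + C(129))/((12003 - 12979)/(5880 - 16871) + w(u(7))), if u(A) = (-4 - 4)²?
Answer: -469392637/704400 ≈ -666.37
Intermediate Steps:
u(A) = 64 (u(A) = (-8)² = 64)
(-42836 + C(129))/((12003 - 12979)/(5880 - 16871) + w(u(7))) = (-42836 + 129)/((12003 - 12979)/(5880 - 16871) + 64) = -42707/(-976/(-10991) + 64) = -42707/(-976*(-1/10991) + 64) = -42707/(976/10991 + 64) = -42707/704400/10991 = -42707*10991/704400 = -469392637/704400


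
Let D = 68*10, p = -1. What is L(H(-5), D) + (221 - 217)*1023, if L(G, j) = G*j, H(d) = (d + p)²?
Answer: 28572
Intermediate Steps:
D = 680
H(d) = (-1 + d)² (H(d) = (d - 1)² = (-1 + d)²)
L(H(-5), D) + (221 - 217)*1023 = (-1 - 5)²*680 + (221 - 217)*1023 = (-6)²*680 + 4*1023 = 36*680 + 4092 = 24480 + 4092 = 28572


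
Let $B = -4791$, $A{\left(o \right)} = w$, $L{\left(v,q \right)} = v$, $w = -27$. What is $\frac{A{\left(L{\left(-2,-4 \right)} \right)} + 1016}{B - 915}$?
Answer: $- \frac{989}{5706} \approx -0.17333$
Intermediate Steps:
$A{\left(o \right)} = -27$
$\frac{A{\left(L{\left(-2,-4 \right)} \right)} + 1016}{B - 915} = \frac{-27 + 1016}{-4791 - 915} = \frac{989}{-5706} = 989 \left(- \frac{1}{5706}\right) = - \frac{989}{5706}$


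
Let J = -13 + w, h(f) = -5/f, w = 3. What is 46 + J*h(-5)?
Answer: 36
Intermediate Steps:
J = -10 (J = -13 + 3 = -10)
46 + J*h(-5) = 46 - (-50)/(-5) = 46 - (-50)*(-1)/5 = 46 - 10*1 = 46 - 10 = 36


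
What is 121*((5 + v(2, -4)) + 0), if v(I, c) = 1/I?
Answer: 1331/2 ≈ 665.50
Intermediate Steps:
121*((5 + v(2, -4)) + 0) = 121*((5 + 1/2) + 0) = 121*((5 + ½) + 0) = 121*(11/2 + 0) = 121*(11/2) = 1331/2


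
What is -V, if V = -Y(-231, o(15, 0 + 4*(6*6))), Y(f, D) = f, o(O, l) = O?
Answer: -231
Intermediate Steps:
V = 231 (V = -1*(-231) = 231)
-V = -1*231 = -231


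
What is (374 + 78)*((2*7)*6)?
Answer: 37968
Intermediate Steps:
(374 + 78)*((2*7)*6) = 452*(14*6) = 452*84 = 37968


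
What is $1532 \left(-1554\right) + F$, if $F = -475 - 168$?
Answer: $-2381371$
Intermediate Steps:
$F = -643$ ($F = -475 - 168 = -643$)
$1532 \left(-1554\right) + F = 1532 \left(-1554\right) - 643 = -2380728 - 643 = -2381371$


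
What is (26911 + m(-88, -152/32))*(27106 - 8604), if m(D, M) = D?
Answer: 496279146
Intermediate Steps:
(26911 + m(-88, -152/32))*(27106 - 8604) = (26911 - 88)*(27106 - 8604) = 26823*18502 = 496279146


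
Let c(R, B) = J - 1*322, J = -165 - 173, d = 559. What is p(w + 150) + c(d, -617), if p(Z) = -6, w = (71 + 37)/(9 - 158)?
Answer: -666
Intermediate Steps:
w = -108/149 (w = 108/(-149) = 108*(-1/149) = -108/149 ≈ -0.72483)
J = -338
c(R, B) = -660 (c(R, B) = -338 - 1*322 = -338 - 322 = -660)
p(w + 150) + c(d, -617) = -6 - 660 = -666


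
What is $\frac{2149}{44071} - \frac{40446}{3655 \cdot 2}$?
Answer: $- \frac{883393238}{161079505} \approx -5.4842$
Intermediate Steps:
$\frac{2149}{44071} - \frac{40446}{3655 \cdot 2} = 2149 \cdot \frac{1}{44071} - \frac{40446}{7310} = \frac{2149}{44071} - \frac{20223}{3655} = - \frac{883393238}{161079505}$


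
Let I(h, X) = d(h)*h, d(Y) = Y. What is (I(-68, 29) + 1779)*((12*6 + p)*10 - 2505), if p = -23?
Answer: -12902045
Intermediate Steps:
I(h, X) = h**2 (I(h, X) = h*h = h**2)
(I(-68, 29) + 1779)*((12*6 + p)*10 - 2505) = ((-68)**2 + 1779)*((12*6 - 23)*10 - 2505) = (4624 + 1779)*((72 - 23)*10 - 2505) = 6403*(49*10 - 2505) = 6403*(490 - 2505) = 6403*(-2015) = -12902045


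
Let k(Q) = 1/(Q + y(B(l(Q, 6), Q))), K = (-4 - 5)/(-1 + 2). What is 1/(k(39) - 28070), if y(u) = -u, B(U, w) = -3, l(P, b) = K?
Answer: -42/1178939 ≈ -3.5625e-5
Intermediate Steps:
K = -9 (K = -9/1 = -9*1 = -9)
l(P, b) = -9
k(Q) = 1/(3 + Q) (k(Q) = 1/(Q - 1*(-3)) = 1/(Q + 3) = 1/(3 + Q))
1/(k(39) - 28070) = 1/(1/(3 + 39) - 28070) = 1/(1/42 - 28070) = 1/(-1178939/42) = -42/1178939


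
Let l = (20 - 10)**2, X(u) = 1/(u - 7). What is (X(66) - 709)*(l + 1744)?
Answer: -77134520/59 ≈ -1.3074e+6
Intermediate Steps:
X(u) = 1/(-7 + u)
l = 100 (l = 10**2 = 100)
(X(66) - 709)*(l + 1744) = (1/(-7 + 66) - 709)*(100 + 1744) = (1/59 - 709)*1844 = -41830/59*1844 = -77134520/59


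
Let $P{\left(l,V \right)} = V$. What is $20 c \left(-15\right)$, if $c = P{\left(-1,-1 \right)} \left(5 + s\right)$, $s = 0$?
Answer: $1500$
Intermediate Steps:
$c = -5$ ($c = - (5 + 0) = \left(-1\right) 5 = -5$)
$20 c \left(-15\right) = 20 \left(-5\right) \left(-15\right) = \left(-100\right) \left(-15\right) = 1500$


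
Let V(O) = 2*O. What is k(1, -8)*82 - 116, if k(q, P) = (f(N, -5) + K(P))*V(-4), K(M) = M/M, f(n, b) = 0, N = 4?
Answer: -772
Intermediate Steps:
K(M) = 1
k(q, P) = -8 (k(q, P) = (0 + 1)*(2*(-4)) = 1*(-8) = -8)
k(1, -8)*82 - 116 = -8*82 - 116 = -656 - 116 = -772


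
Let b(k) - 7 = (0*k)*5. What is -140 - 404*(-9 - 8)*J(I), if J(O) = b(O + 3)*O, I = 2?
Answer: 96012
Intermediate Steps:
b(k) = 7 (b(k) = 7 + (0*k)*5 = 7 + 0*5 = 7 + 0 = 7)
J(O) = 7*O
-140 - 404*(-9 - 8)*J(I) = -140 - 404*(-9 - 8)*7*2 = -140 - (-6868)*14 = -140 - 404*(-238) = -140 + 96152 = 96012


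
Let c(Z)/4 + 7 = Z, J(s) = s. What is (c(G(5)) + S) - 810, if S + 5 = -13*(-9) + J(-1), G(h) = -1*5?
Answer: -747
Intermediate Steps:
G(h) = -5
c(Z) = -28 + 4*Z
S = 111 (S = -5 + (-13*(-9) - 1) = -5 + (117 - 1) = -5 + 116 = 111)
(c(G(5)) + S) - 810 = ((-28 + 4*(-5)) + 111) - 810 = ((-28 - 20) + 111) - 810 = (-48 + 111) - 810 = 63 - 810 = -747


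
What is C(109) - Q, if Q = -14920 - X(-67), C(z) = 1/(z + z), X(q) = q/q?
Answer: 3252779/218 ≈ 14921.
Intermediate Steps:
X(q) = 1
C(z) = 1/(2*z)
Q = -14921 (Q = -14920 - 1*1 = -14920 - 1 = -14921)
C(109) - Q = (½)/109 - 1*(-14921) = (½)*(1/109) + 14921 = 1/218 + 14921 = 3252779/218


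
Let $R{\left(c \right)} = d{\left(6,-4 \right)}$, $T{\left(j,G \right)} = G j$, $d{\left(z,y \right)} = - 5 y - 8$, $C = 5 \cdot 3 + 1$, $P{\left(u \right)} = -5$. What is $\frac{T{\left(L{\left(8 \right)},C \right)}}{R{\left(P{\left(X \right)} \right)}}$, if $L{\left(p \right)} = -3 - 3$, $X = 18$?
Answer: $-8$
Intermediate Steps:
$C = 16$ ($C = 15 + 1 = 16$)
$d{\left(z,y \right)} = -8 - 5 y$
$L{\left(p \right)} = -6$ ($L{\left(p \right)} = -3 - 3 = -6$)
$R{\left(c \right)} = 12$ ($R{\left(c \right)} = -8 - -20 = -8 + 20 = 12$)
$\frac{T{\left(L{\left(8 \right)},C \right)}}{R{\left(P{\left(X \right)} \right)}} = \frac{16 \left(-6\right)}{12} = \left(-96\right) \frac{1}{12} = -8$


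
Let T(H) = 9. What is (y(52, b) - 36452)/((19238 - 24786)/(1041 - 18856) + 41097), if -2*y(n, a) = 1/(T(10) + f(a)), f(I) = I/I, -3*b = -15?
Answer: -2597573083/2928594412 ≈ -0.88697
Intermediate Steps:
b = 5 (b = -⅓*(-15) = 5)
f(I) = 1
y(n, a) = -1/20 (y(n, a) = -1/(2*(9 + 1)) = -½/10 = -½*⅒ = -1/20)
(y(52, b) - 36452)/((19238 - 24786)/(1041 - 18856) + 41097) = (-1/20 - 36452)/((19238 - 24786)/(1041 - 18856) + 41097) = -729041/(20*(-5548/(-17815) + 41097)) = -729041/(20*(-5548*(-1/17815) + 41097)) = -729041/(20*(5548/17815 + 41097)) = -729041/(20*732148603/17815) = -729041/20*17815/732148603 = -2597573083/2928594412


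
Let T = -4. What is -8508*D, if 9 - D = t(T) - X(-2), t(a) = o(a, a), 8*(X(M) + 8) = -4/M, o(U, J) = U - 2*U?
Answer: 23397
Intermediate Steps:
o(U, J) = -U
X(M) = -8 - 1/(2*M) (X(M) = -8 + (-4/M)/8 = -8 - 1/(2*M))
t(a) = -a
D = -11/4 (D = 9 - (-1*(-4) - (-8 - ½/(-2))) = 9 - (4 - (-8 - ½*(-½))) = 9 - (4 - (-8 + ¼)) = 9 - (4 - 1*(-31/4)) = 9 - (4 + 31/4) = 9 - 1*47/4 = 9 - 47/4 = -11/4 ≈ -2.7500)
-8508*D = -8508*(-11/4) = 23397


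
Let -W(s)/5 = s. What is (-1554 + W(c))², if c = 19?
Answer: 2719201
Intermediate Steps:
W(s) = -5*s
(-1554 + W(c))² = (-1554 - 5*19)² = (-1554 - 95)² = (-1649)² = 2719201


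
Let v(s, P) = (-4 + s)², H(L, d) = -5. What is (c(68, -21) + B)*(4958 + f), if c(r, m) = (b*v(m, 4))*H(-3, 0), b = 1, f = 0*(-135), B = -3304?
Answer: -31874982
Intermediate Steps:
f = 0
c(r, m) = -5*(-4 + m)² (c(r, m) = (1*(-4 + m)²)*(-5) = (-4 + m)²*(-5) = -5*(-4 + m)²)
(c(68, -21) + B)*(4958 + f) = (-5*(-4 - 21)² - 3304)*(4958 + 0) = (-5*(-25)² - 3304)*4958 = (-5*625 - 3304)*4958 = (-3125 - 3304)*4958 = -6429*4958 = -31874982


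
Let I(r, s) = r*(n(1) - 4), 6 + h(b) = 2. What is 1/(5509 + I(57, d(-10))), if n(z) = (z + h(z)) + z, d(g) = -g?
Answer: 1/5167 ≈ 0.00019354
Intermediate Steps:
h(b) = -4 (h(b) = -6 + 2 = -4)
n(z) = -4 + 2*z (n(z) = (z - 4) + z = (-4 + z) + z = -4 + 2*z)
I(r, s) = -6*r (I(r, s) = r*((-4 + 2*1) - 4) = r*((-4 + 2) - 4) = r*(-2 - 4) = r*(-6) = -6*r)
1/(5509 + I(57, d(-10))) = 1/(5509 - 6*57) = 1/(5509 - 342) = 1/5167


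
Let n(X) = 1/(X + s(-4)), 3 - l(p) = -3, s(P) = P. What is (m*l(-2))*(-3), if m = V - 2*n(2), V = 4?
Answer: -90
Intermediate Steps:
l(p) = 6 (l(p) = 3 - 1*(-3) = 3 + 3 = 6)
n(X) = 1/(-4 + X) (n(X) = 1/(X - 4) = 1/(-4 + X))
m = 5 (m = 4 - 2/(-4 + 2) = 4 - 2/(-2) = 4 - 2*(-½) = 4 + 1 = 5)
(m*l(-2))*(-3) = (5*6)*(-3) = 30*(-3) = -90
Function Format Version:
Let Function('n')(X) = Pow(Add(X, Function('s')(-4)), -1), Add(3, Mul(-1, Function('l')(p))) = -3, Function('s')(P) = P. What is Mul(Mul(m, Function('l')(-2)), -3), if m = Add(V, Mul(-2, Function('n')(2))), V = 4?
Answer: -90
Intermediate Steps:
Function('l')(p) = 6 (Function('l')(p) = Add(3, Mul(-1, -3)) = Add(3, 3) = 6)
Function('n')(X) = Pow(Add(-4, X), -1) (Function('n')(X) = Pow(Add(X, -4), -1) = Pow(Add(-4, X), -1))
m = 5 (m = Add(4, Mul(-2, Pow(Add(-4, 2), -1))) = Add(4, Mul(-2, Pow(-2, -1))) = Add(4, Mul(-2, Rational(-1, 2))) = Add(4, 1) = 5)
Mul(Mul(m, Function('l')(-2)), -3) = Mul(Mul(5, 6), -3) = Mul(30, -3) = -90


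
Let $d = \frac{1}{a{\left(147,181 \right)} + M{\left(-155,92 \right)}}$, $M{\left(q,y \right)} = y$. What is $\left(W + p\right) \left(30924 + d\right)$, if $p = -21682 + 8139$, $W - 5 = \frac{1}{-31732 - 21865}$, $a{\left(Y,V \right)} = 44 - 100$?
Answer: $- \frac{807780839120555}{1929492} \approx -4.1865 \cdot 10^{8}$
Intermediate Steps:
$a{\left(Y,V \right)} = -56$ ($a{\left(Y,V \right)} = 44 - 100 = -56$)
$W = \frac{267984}{53597}$ ($W = 5 + \frac{1}{-31732 - 21865} = 5 + \frac{1}{-53597} = 5 - \frac{1}{53597} = \frac{267984}{53597} \approx 5.0$)
$p = -13543$
$d = \frac{1}{36}$ ($d = \frac{1}{-56 + 92} = \frac{1}{36} \approx 0.027778$)
$\left(W + p\right) \left(30924 + d\right) = \left(\frac{267984}{53597} - 13543\right) \left(30924 + \frac{1}{36}\right) = \left(- \frac{725596187}{53597}\right) \frac{1113265}{36} = - \frac{807780839120555}{1929492}$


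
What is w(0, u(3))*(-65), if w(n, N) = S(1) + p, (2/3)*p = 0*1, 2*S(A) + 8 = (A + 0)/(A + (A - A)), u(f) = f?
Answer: 455/2 ≈ 227.50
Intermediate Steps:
S(A) = -7/2 (S(A) = -4 + ((A + 0)/(A + (A - A)))/2 = -4 + (A/(A + 0))/2 = -4 + (A/A)/2 = -4 + (½)*1 = -4 + ½ = -7/2)
p = 0 (p = 3*(0*1)/2 = (3/2)*0 = 0)
w(n, N) = -7/2 (w(n, N) = -7/2 + 0 = -7/2)
w(0, u(3))*(-65) = -7/2*(-65) = 455/2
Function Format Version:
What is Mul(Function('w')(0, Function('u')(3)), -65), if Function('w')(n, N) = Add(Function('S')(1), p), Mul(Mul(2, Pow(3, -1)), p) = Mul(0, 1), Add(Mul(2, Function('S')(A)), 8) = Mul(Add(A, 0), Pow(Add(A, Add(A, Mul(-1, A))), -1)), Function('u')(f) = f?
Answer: Rational(455, 2) ≈ 227.50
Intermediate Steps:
Function('S')(A) = Rational(-7, 2) (Function('S')(A) = Add(-4, Mul(Rational(1, 2), Mul(Add(A, 0), Pow(Add(A, Add(A, Mul(-1, A))), -1)))) = Add(-4, Mul(Rational(1, 2), Mul(A, Pow(Add(A, 0), -1)))) = Add(-4, Mul(Rational(1, 2), Mul(A, Pow(A, -1)))) = Add(-4, Mul(Rational(1, 2), 1)) = Add(-4, Rational(1, 2)) = Rational(-7, 2))
p = 0 (p = Mul(Rational(3, 2), Mul(0, 1)) = Mul(Rational(3, 2), 0) = 0)
Function('w')(n, N) = Rational(-7, 2) (Function('w')(n, N) = Add(Rational(-7, 2), 0) = Rational(-7, 2))
Mul(Function('w')(0, Function('u')(3)), -65) = Mul(Rational(-7, 2), -65) = Rational(455, 2)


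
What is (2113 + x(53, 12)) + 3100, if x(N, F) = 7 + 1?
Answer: 5221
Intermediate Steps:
x(N, F) = 8
(2113 + x(53, 12)) + 3100 = (2113 + 8) + 3100 = 2121 + 3100 = 5221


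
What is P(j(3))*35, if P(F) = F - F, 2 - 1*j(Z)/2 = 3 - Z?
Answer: 0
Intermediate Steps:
j(Z) = -2 + 2*Z (j(Z) = 4 - 2*(3 - Z) = 4 + (-6 + 2*Z) = -2 + 2*Z)
P(F) = 0
P(j(3))*35 = 0*35 = 0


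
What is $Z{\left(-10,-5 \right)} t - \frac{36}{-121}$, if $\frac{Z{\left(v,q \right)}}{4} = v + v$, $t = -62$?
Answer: $\frac{600196}{121} \approx 4960.3$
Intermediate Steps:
$Z{\left(v,q \right)} = 8 v$ ($Z{\left(v,q \right)} = 4 \left(v + v\right) = 4 \cdot 2 v = 8 v$)
$Z{\left(-10,-5 \right)} t - \frac{36}{-121} = 8 \left(-10\right) \left(-62\right) - \frac{36}{-121} = \left(-80\right) \left(-62\right) - - \frac{36}{121} = 4960 + \frac{36}{121} = \frac{600196}{121}$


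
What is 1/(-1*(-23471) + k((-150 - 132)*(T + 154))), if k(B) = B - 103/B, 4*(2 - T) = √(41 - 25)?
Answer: -43710/884646587 ≈ -4.9410e-5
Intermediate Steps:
T = 1 (T = 2 - √(41 - 25)/4 = 2 - √16/4 = 2 - ¼*4 = 2 - 1 = 1)
k(B) = B - 103/B
1/(-1*(-23471) + k((-150 - 132)*(T + 154))) = 1/(-1*(-23471) + ((-150 - 132)*(1 + 154) - 103*1/((1 + 154)*(-150 - 132)))) = 1/(23471 + (-282*155 - 103/((-282*155)))) = 1/(23471 + (-43710 - 103/(-43710))) = 1/(23471 + (-43710 - 103*(-1/43710))) = 1/(23471 + (-43710 + 103/43710)) = 1/(23471 - 1910563997/43710) = 1/(-884646587/43710) = -43710/884646587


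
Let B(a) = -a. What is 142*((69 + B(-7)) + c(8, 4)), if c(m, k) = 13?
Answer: 12638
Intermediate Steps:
142*((69 + B(-7)) + c(8, 4)) = 142*((69 - 1*(-7)) + 13) = 142*((69 + 7) + 13) = 142*(76 + 13) = 142*89 = 12638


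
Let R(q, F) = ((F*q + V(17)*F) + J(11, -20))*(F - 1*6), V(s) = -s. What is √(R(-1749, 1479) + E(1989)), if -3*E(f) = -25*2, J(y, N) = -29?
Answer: I*√34626528201/3 ≈ 62027.0*I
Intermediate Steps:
E(f) = 50/3 (E(f) = -(-25)*2/3 = -⅓*(-50) = 50/3)
R(q, F) = (-6 + F)*(-29 - 17*F + F*q) (R(q, F) = ((F*q + (-1*17)*F) - 29)*(F - 1*6) = ((F*q - 17*F) - 29)*(F - 6) = ((-17*F + F*q) - 29)*(-6 + F) = (-29 - 17*F + F*q)*(-6 + F) = (-6 + F)*(-29 - 17*F + F*q))
√(R(-1749, 1479) + E(1989)) = √((174 - 17*1479² + 73*1479 - 1749*1479² - 6*1479*(-1749)) + 50/3) = √((174 - 17*2187441 + 107967 - 1749*2187441 + 15520626) + 50/3) = √((174 - 37186497 + 107967 - 3825834309 + 15520626) + 50/3) = √(-3847392039 + 50/3) = √(-11542176067/3) = I*√34626528201/3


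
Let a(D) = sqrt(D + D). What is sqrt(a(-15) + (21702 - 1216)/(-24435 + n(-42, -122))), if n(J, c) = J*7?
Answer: sqrt(-506598294 + 611523441*I*sqrt(30))/24729 ≈ 1.5348 + 1.7844*I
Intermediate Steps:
a(D) = sqrt(2)*sqrt(D) (a(D) = sqrt(2*D) = sqrt(2)*sqrt(D))
n(J, c) = 7*J
sqrt(a(-15) + (21702 - 1216)/(-24435 + n(-42, -122))) = sqrt(sqrt(2)*sqrt(-15) + (21702 - 1216)/(-24435 + 7*(-42))) = sqrt(sqrt(2)*(I*sqrt(15)) + 20486/(-24435 - 294)) = sqrt(I*sqrt(30) + 20486/(-24729)) = sqrt(I*sqrt(30) + 20486*(-1/24729)) = sqrt(I*sqrt(30) - 20486/24729) = sqrt(-20486/24729 + I*sqrt(30))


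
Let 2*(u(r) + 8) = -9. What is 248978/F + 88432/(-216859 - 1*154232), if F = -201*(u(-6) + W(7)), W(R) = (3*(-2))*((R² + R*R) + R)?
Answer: 17994036764/10649693215 ≈ 1.6896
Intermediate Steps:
u(r) = -25/2 (u(r) = -8 + (½)*(-9) = -8 - 9/2 = -25/2)
W(R) = -12*R² - 6*R (W(R) = -6*((R² + R²) + R) = -6*(2*R² + R) = -6*(R + 2*R²) = -12*R² - 6*R)
F = 258285/2 (F = -201*(-25/2 - 6*7*(1 + 2*7)) = -201*(-25/2 - 6*7*(1 + 14)) = -201*(-25/2 - 6*7*15) = -201*(-25/2 - 630) = -201*(-1285/2) = 258285/2 ≈ 1.2914e+5)
248978/F + 88432/(-216859 - 1*154232) = 248978/(258285/2) + 88432/(-216859 - 1*154232) = 248978*(2/258285) + 88432/(-216859 - 154232) = 497956/258285 + 88432/(-371091) = 497956/258285 + 88432*(-1/371091) = 497956/258285 - 88432/371091 = 17994036764/10649693215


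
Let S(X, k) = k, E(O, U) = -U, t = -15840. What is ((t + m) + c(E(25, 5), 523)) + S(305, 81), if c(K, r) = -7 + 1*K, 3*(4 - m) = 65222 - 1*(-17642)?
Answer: -130165/3 ≈ -43388.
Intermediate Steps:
m = -82852/3 (m = 4 - (65222 - 1*(-17642))/3 = 4 - (65222 + 17642)/3 = 4 - ⅓*82864 = 4 - 82864/3 = -82852/3 ≈ -27617.)
c(K, r) = -7 + K
((t + m) + c(E(25, 5), 523)) + S(305, 81) = ((-15840 - 82852/3) + (-7 - 1*5)) + 81 = (-130372/3 + (-7 - 5)) + 81 = (-130372/3 - 12) + 81 = -130408/3 + 81 = -130165/3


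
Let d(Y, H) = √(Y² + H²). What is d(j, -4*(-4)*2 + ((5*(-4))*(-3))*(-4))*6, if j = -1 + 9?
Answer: 48*√677 ≈ 1248.9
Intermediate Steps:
j = 8
d(Y, H) = √(H² + Y²)
d(j, -4*(-4)*2 + ((5*(-4))*(-3))*(-4))*6 = √((-4*(-4)*2 + ((5*(-4))*(-3))*(-4))² + 8²)*6 = √((16*2 - 20*(-3)*(-4))² + 64)*6 = √((32 + 60*(-4))² + 64)*6 = √((32 - 240)² + 64)*6 = √((-208)² + 64)*6 = √(43264 + 64)*6 = √43328*6 = (8*√677)*6 = 48*√677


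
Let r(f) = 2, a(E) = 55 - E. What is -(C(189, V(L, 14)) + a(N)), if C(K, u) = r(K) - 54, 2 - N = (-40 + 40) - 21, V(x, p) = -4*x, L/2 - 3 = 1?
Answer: 20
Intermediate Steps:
L = 8 (L = 6 + 2*1 = 6 + 2 = 8)
N = 23 (N = 2 - ((-40 + 40) - 21) = 2 - (0 - 21) = 2 - 1*(-21) = 2 + 21 = 23)
C(K, u) = -52 (C(K, u) = 2 - 54 = -52)
-(C(189, V(L, 14)) + a(N)) = -(-52 + (55 - 1*23)) = -(-52 + (55 - 23)) = -(-52 + 32) = -1*(-20) = 20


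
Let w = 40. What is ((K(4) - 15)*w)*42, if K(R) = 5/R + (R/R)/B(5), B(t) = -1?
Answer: -24780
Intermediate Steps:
K(R) = -1 + 5/R (K(R) = 5/R + (R/R)/(-1) = 5/R + 1*(-1) = 5/R - 1 = -1 + 5/R)
((K(4) - 15)*w)*42 = (((5 - 1*4)/4 - 15)*40)*42 = (((5 - 4)/4 - 15)*40)*42 = (((¼)*1 - 15)*40)*42 = ((¼ - 15)*40)*42 = -59/4*40*42 = -590*42 = -24780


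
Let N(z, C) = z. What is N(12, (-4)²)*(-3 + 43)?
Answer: 480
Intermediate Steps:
N(12, (-4)²)*(-3 + 43) = 12*(-3 + 43) = 12*40 = 480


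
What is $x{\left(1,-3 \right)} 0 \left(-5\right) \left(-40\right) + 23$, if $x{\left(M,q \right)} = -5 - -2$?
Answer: $23$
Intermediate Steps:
$x{\left(M,q \right)} = -3$ ($x{\left(M,q \right)} = -5 + 2 = -3$)
$x{\left(1,-3 \right)} 0 \left(-5\right) \left(-40\right) + 23 = - 3 \cdot 0 \left(-5\right) \left(-40\right) + 23 = \left(-3\right) 0 \left(-40\right) + 23 = 0 \left(-40\right) + 23 = 0 + 23 = 23$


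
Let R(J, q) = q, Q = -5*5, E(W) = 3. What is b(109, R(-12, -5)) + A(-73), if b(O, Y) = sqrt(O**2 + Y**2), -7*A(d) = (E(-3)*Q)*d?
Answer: -5475/7 + sqrt(11906) ≈ -673.03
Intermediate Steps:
Q = -25
A(d) = 75*d/7 (A(d) = -3*(-25)*d/7 = -(-75)*d/7 = 75*d/7)
b(109, R(-12, -5)) + A(-73) = sqrt(109**2 + (-5)**2) + (75/7)*(-73) = sqrt(11881 + 25) - 5475/7 = sqrt(11906) - 5475/7 = -5475/7 + sqrt(11906)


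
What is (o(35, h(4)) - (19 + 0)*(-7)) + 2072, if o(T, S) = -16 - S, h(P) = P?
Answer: 2185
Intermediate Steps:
(o(35, h(4)) - (19 + 0)*(-7)) + 2072 = ((-16 - 1*4) - (19 + 0)*(-7)) + 2072 = ((-16 - 4) - 19*(-7)) + 2072 = (-20 - 1*(-133)) + 2072 = (-20 + 133) + 2072 = 113 + 2072 = 2185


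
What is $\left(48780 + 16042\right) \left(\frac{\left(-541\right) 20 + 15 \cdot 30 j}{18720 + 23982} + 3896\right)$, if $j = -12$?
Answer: $\frac{5391594871292}{21351} \approx 2.5252 \cdot 10^{8}$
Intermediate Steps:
$\left(48780 + 16042\right) \left(\frac{\left(-541\right) 20 + 15 \cdot 30 j}{18720 + 23982} + 3896\right) = \left(48780 + 16042\right) \left(\frac{\left(-541\right) 20 + 15 \cdot 30 \left(-12\right)}{18720 + 23982} + 3896\right) = 64822 \left(\frac{-10820 + 450 \left(-12\right)}{42702} + 3896\right) = 64822 \left(\left(-10820 - 5400\right) \frac{1}{42702} + 3896\right) = 64822 \left(\left(-16220\right) \frac{1}{42702} + 3896\right) = 64822 \left(- \frac{8110}{21351} + 3896\right) = 64822 \cdot \frac{83175386}{21351} = \frac{5391594871292}{21351}$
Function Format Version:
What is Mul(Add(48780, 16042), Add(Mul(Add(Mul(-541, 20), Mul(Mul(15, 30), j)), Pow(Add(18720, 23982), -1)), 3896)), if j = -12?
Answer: Rational(5391594871292, 21351) ≈ 2.5252e+8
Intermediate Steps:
Mul(Add(48780, 16042), Add(Mul(Add(Mul(-541, 20), Mul(Mul(15, 30), j)), Pow(Add(18720, 23982), -1)), 3896)) = Mul(Add(48780, 16042), Add(Mul(Add(Mul(-541, 20), Mul(Mul(15, 30), -12)), Pow(Add(18720, 23982), -1)), 3896)) = Mul(64822, Add(Mul(Add(-10820, Mul(450, -12)), Pow(42702, -1)), 3896)) = Mul(64822, Add(Mul(Add(-10820, -5400), Rational(1, 42702)), 3896)) = Mul(64822, Add(Mul(-16220, Rational(1, 42702)), 3896)) = Mul(64822, Add(Rational(-8110, 21351), 3896)) = Mul(64822, Rational(83175386, 21351)) = Rational(5391594871292, 21351)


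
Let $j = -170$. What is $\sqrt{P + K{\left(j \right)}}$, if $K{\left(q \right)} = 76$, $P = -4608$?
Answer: $2 i \sqrt{1133} \approx 67.32 i$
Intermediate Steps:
$\sqrt{P + K{\left(j \right)}} = \sqrt{-4608 + 76} = \sqrt{-4532} = 2 i \sqrt{1133}$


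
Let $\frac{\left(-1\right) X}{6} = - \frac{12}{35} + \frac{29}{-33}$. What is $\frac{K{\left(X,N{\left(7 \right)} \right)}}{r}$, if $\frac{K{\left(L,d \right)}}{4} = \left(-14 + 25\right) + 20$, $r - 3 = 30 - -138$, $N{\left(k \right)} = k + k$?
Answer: $\frac{124}{171} \approx 0.72515$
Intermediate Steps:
$N{\left(k \right)} = 2 k$
$r = 171$ ($r = 3 + \left(30 - -138\right) = 3 + \left(30 + 138\right) = 3 + 168 = 171$)
$X = \frac{2822}{385}$ ($X = - 6 \left(- \frac{12}{35} + \frac{29}{-33}\right) = - 6 \left(\left(-12\right) \frac{1}{35} + 29 \left(- \frac{1}{33}\right)\right) = - 6 \left(- \frac{12}{35} - \frac{29}{33}\right) = \left(-6\right) \left(- \frac{1411}{1155}\right) = \frac{2822}{385} \approx 7.3299$)
$K{\left(L,d \right)} = 124$ ($K{\left(L,d \right)} = 4 \left(\left(-14 + 25\right) + 20\right) = 4 \left(11 + 20\right) = 4 \cdot 31 = 124$)
$\frac{K{\left(X,N{\left(7 \right)} \right)}}{r} = \frac{124}{171}$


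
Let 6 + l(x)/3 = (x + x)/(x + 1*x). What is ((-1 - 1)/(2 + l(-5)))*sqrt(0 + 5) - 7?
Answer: -7 + 2*sqrt(5)/13 ≈ -6.6560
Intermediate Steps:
l(x) = -15 (l(x) = -18 + 3*((x + x)/(x + 1*x)) = -18 + 3*((2*x)/(x + x)) = -18 + 3*((2*x)/((2*x))) = -18 + 3*((2*x)*(1/(2*x))) = -18 + 3*1 = -18 + 3 = -15)
((-1 - 1)/(2 + l(-5)))*sqrt(0 + 5) - 7 = ((-1 - 1)/(2 - 15))*sqrt(0 + 5) - 7 = (-2/(-13))*sqrt(5) - 7 = (-2*(-1/13))*sqrt(5) - 7 = 2*sqrt(5)/13 - 7 = -7 + 2*sqrt(5)/13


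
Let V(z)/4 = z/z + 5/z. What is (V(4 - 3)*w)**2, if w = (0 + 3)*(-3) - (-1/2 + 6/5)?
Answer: 1354896/25 ≈ 54196.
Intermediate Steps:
V(z) = 4 + 20/z (V(z) = 4*(z/z + 5/z) = 4*(1 + 5/z) = 4 + 20/z)
w = -97/10 (w = 3*(-3) - (-1*1/2 + 6*(1/5)) = -9 - (-1/2 + 6/5) = -9 - 1*7/10 = -9 - 7/10 = -97/10 ≈ -9.7000)
(V(4 - 3)*w)**2 = ((4 + 20/(4 - 3))*(-97/10))**2 = ((4 + 20/1)*(-97/10))**2 = ((4 + 20*1)*(-97/10))**2 = ((4 + 20)*(-97/10))**2 = (24*(-97/10))**2 = (-1164/5)**2 = 1354896/25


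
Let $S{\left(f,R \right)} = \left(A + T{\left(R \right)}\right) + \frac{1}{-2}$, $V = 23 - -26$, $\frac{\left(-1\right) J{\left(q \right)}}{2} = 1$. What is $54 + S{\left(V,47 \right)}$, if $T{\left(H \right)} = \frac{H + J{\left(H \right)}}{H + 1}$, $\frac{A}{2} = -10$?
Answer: $\frac{551}{16} \approx 34.438$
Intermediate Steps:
$A = -20$ ($A = 2 \left(-10\right) = -20$)
$J{\left(q \right)} = -2$ ($J{\left(q \right)} = \left(-2\right) 1 = -2$)
$V = 49$ ($V = 23 + 26 = 49$)
$T{\left(H \right)} = \frac{-2 + H}{1 + H}$ ($T{\left(H \right)} = \frac{H - 2}{H + 1} = \frac{-2 + H}{1 + H}$)
$S{\left(f,R \right)} = - \frac{41}{2} + \frac{-2 + R}{1 + R}$ ($S{\left(f,R \right)} = \left(-20 + \frac{-2 + R}{1 + R}\right) + \frac{1}{-2} = \left(-20 + \frac{-2 + R}{1 + R}\right) - \frac{1}{2} = - \frac{41}{2} + \frac{-2 + R}{1 + R}$)
$54 + S{\left(V,47 \right)} = 54 + \frac{3 \left(-15 - 611\right)}{2 \left(1 + 47\right)} = 54 + \frac{3 \left(-15 - 611\right)}{2 \cdot 48} = 54 + \frac{3}{2} \cdot \frac{1}{48} \left(-626\right) = 54 - \frac{313}{16} = \frac{551}{16}$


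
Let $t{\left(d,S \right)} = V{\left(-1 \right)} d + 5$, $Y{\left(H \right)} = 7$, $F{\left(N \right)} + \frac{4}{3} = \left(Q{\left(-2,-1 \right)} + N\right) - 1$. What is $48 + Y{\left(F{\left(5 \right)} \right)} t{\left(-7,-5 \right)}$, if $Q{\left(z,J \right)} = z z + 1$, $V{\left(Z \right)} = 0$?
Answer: $83$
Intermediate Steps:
$Q{\left(z,J \right)} = 1 + z^{2}$ ($Q{\left(z,J \right)} = z^{2} + 1 = 1 + z^{2}$)
$F{\left(N \right)} = \frac{8}{3} + N$ ($F{\left(N \right)} = - \frac{4}{3} + \left(\left(\left(1 + \left(-2\right)^{2}\right) + N\right) - 1\right) = - \frac{4}{3} + \left(\left(\left(1 + 4\right) + N\right) - 1\right) = - \frac{4}{3} + \left(\left(5 + N\right) - 1\right) = - \frac{4}{3} + \left(4 + N\right) = \frac{8}{3} + N$)
$t{\left(d,S \right)} = 5$ ($t{\left(d,S \right)} = 0 d + 5 = 0 + 5 = 5$)
$48 + Y{\left(F{\left(5 \right)} \right)} t{\left(-7,-5 \right)} = 48 + 7 \cdot 5 = 48 + 35 = 83$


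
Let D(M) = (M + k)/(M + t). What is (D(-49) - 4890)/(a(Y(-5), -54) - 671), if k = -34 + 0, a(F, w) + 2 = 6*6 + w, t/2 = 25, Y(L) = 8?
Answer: 4973/691 ≈ 7.1968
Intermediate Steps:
t = 50 (t = 2*25 = 50)
a(F, w) = 34 + w (a(F, w) = -2 + (6*6 + w) = -2 + (36 + w) = 34 + w)
k = -34
D(M) = (-34 + M)/(50 + M) (D(M) = (M - 34)/(M + 50) = (-34 + M)/(50 + M))
(D(-49) - 4890)/(a(Y(-5), -54) - 671) = ((-34 - 49)/(50 - 49) - 4890)/((34 - 54) - 671) = (-83/1 - 4890)/(-20 - 671) = (1*(-83) - 4890)/(-691) = (-83 - 4890)*(-1/691) = -4973*(-1/691) = 4973/691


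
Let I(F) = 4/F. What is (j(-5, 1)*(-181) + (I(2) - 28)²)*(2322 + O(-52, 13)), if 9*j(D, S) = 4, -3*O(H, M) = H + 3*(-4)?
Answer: 37680800/27 ≈ 1.3956e+6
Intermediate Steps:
O(H, M) = 4 - H/3 (O(H, M) = -(H + 3*(-4))/3 = -(H - 12)/3 = -(-12 + H)/3 = 4 - H/3)
j(D, S) = 4/9 (j(D, S) = (⅑)*4 = 4/9)
(j(-5, 1)*(-181) + (I(2) - 28)²)*(2322 + O(-52, 13)) = ((4/9)*(-181) + (4/2 - 28)²)*(2322 + (4 - ⅓*(-52))) = (-724/9 + (4*(½) - 28)²)*(2322 + (4 + 52/3)) = (-724/9 + (2 - 28)²)*(2322 + 64/3) = (-724/9 + (-26)²)*(7030/3) = (-724/9 + 676)*(7030/3) = (5360/9)*(7030/3) = 37680800/27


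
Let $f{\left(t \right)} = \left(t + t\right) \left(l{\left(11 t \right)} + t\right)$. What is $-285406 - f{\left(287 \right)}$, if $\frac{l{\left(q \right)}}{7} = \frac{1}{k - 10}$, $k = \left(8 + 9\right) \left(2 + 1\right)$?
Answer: $-450242$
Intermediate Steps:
$k = 51$ ($k = 17 \cdot 3 = 51$)
$l{\left(q \right)} = \frac{7}{41}$ ($l{\left(q \right)} = \frac{7}{51 - 10} = \frac{7}{41}$)
$f{\left(t \right)} = 2 t \left(\frac{7}{41} + t\right)$ ($f{\left(t \right)} = \left(t + t\right) \left(\frac{7}{41} + t\right) = 2 t \left(\frac{7}{41} + t\right)$)
$-285406 - f{\left(287 \right)} = -285406 - \frac{2}{41} \cdot 287 \left(7 + 41 \cdot 287\right) = -285406 - \frac{2}{41} \cdot 287 \left(7 + 11767\right) = -285406 - \frac{2}{41} \cdot 287 \cdot 11774 = -285406 - 164836 = -450242$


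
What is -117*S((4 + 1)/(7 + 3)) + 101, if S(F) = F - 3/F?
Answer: 1489/2 ≈ 744.50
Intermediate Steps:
S(F) = F - 3/F
-117*S((4 + 1)/(7 + 3)) + 101 = -117*((4 + 1)/(7 + 3) - 3*(7 + 3)/(4 + 1)) + 101 = -117*(5/10 - 3/(5/10)) + 101 = -117*(5*(⅒) - 3/(5*(⅒))) + 101 = -117*(½ - 3/½) + 101 = -117*(½ - 3*2) + 101 = -117*(½ - 6) + 101 = -117*(-11/2) + 101 = 1287/2 + 101 = 1489/2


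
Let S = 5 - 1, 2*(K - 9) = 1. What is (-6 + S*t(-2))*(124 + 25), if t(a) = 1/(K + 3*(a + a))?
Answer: -5662/5 ≈ -1132.4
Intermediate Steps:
K = 19/2 (K = 9 + (½)*1 = 9 + ½ = 19/2 ≈ 9.5000)
S = 4
t(a) = 1/(19/2 + 6*a) (t(a) = 1/(19/2 + 3*(a + a)) = 1/(19/2 + 3*(2*a)) = 1/(19/2 + 6*a))
(-6 + S*t(-2))*(124 + 25) = (-6 + 4*(2/(19 + 12*(-2))))*(124 + 25) = (-6 + 4*(2/(19 - 24)))*149 = (-6 + 4*(2/(-5)))*149 = (-6 + 4*(2*(-⅕)))*149 = (-6 + 4*(-⅖))*149 = (-6 - 8/5)*149 = -38/5*149 = -5662/5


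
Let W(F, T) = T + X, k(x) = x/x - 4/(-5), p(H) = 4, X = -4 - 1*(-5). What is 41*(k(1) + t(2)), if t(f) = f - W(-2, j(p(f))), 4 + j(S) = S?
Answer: 574/5 ≈ 114.80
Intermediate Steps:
X = 1 (X = -4 + 5 = 1)
j(S) = -4 + S
k(x) = 9/5 (k(x) = 1 - 4*(-⅕) = 1 + ⅘ = 9/5)
W(F, T) = 1 + T (W(F, T) = T + 1 = 1 + T)
t(f) = -1 + f (t(f) = f - (1 + (-4 + 4)) = f - (1 + 0) = f - 1*1 = f - 1 = -1 + f)
41*(k(1) + t(2)) = 41*(9/5 + (-1 + 2)) = 41*(9/5 + 1) = 41*(14/5) = 574/5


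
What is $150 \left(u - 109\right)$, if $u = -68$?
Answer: $-26550$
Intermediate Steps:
$150 \left(u - 109\right) = 150 \left(-68 - 109\right) = 150 \left(-177\right) = -26550$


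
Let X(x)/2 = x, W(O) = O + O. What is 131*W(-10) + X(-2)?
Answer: -2624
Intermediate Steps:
W(O) = 2*O
X(x) = 2*x
131*W(-10) + X(-2) = 131*(2*(-10)) + 2*(-2) = 131*(-20) - 4 = -2620 - 4 = -2624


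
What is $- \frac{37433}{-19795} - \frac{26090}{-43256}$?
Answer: $\frac{1067826699}{428126260} \approx 2.4942$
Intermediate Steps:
$- \frac{37433}{-19795} - \frac{26090}{-43256} = \left(-37433\right) \left(- \frac{1}{19795}\right) - - \frac{13045}{21628} = \frac{37433}{19795} + \frac{13045}{21628} = \frac{1067826699}{428126260}$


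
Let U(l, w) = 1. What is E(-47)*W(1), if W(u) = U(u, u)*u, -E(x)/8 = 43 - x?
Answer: -720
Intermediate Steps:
E(x) = -344 + 8*x (E(x) = -8*(43 - x) = -344 + 8*x)
W(u) = u (W(u) = 1*u = u)
E(-47)*W(1) = (-344 + 8*(-47))*1 = (-344 - 376)*1 = -720*1 = -720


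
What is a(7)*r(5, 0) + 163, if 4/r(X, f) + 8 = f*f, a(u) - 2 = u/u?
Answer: 323/2 ≈ 161.50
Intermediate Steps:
a(u) = 3 (a(u) = 2 + u/u = 2 + 1 = 3)
r(X, f) = 4/(-8 + f²) (r(X, f) = 4/(-8 + f*f) = 4/(-8 + f²))
a(7)*r(5, 0) + 163 = 3*(4/(-8 + 0²)) + 163 = 3*(4/(-8 + 0)) + 163 = 3*(4/(-8)) + 163 = 3*(4*(-⅛)) + 163 = 3*(-½) + 163 = -3/2 + 163 = 323/2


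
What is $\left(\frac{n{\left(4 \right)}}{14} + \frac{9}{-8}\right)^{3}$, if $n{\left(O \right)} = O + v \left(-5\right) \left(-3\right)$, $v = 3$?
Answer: $\frac{6859}{512} \approx 13.396$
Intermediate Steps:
$n{\left(O \right)} = 45 + O$ ($n{\left(O \right)} = O + 3 \left(-5\right) \left(-3\right) = O - -45 = O + 45 = 45 + O$)
$\left(\frac{n{\left(4 \right)}}{14} + \frac{9}{-8}\right)^{3} = \left(\frac{45 + 4}{14} + \frac{9}{-8}\right)^{3} = \left(49 \cdot \frac{1}{14} + 9 \left(- \frac{1}{8}\right)\right)^{3} = \left(\frac{7}{2} - \frac{9}{8}\right)^{3} = \left(\frac{19}{8}\right)^{3} = \frac{6859}{512}$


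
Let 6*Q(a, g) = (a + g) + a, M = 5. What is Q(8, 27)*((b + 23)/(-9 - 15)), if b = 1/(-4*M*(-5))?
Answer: -32981/4800 ≈ -6.8710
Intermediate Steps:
b = 1/100 (b = 1/(-4*5*(-5)) = 1/(-20*(-5)) = 1/100 ≈ 0.010000)
Q(a, g) = a/3 + g/6 (Q(a, g) = ((a + g) + a)/6 = (g + 2*a)/6 = a/3 + g/6)
Q(8, 27)*((b + 23)/(-9 - 15)) = ((⅓)*8 + (⅙)*27)*((1/100 + 23)/(-9 - 15)) = (8/3 + 9/2)*((2301/100)/(-24)) = 43*((2301/100)*(-1/24))/6 = (43/6)*(-767/800) = -32981/4800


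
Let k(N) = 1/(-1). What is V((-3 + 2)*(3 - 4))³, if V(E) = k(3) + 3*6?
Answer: 4913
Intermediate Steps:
k(N) = -1 (k(N) = 1*(-1) = -1)
V(E) = 17 (V(E) = -1 + 3*6 = -1 + 18 = 17)
V((-3 + 2)*(3 - 4))³ = 17³ = 4913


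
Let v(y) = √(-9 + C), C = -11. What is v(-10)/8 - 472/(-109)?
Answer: 472/109 + I*√5/4 ≈ 4.3303 + 0.55902*I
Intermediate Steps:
v(y) = 2*I*√5 (v(y) = √(-9 - 11) = √(-20) = 2*I*√5)
v(-10)/8 - 472/(-109) = (2*I*√5)/8 - 472/(-109) = (2*I*√5)*(⅛) - 472*(-1/109) = I*√5/4 + 472/109 = 472/109 + I*√5/4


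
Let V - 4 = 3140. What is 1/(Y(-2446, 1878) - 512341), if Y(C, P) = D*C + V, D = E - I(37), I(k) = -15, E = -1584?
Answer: 1/3328577 ≈ 3.0043e-7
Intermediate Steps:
V = 3144 (V = 4 + 3140 = 3144)
D = -1569 (D = -1584 - 1*(-15) = -1584 + 15 = -1569)
Y(C, P) = 3144 - 1569*C (Y(C, P) = -1569*C + 3144 = 3144 - 1569*C)
1/(Y(-2446, 1878) - 512341) = 1/((3144 - 1569*(-2446)) - 512341) = 1/((3144 + 3837774) - 512341) = 1/(3840918 - 512341) = 1/3328577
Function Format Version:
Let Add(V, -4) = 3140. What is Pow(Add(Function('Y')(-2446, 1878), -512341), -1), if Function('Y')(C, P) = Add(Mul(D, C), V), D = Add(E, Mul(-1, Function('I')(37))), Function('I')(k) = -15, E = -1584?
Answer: Rational(1, 3328577) ≈ 3.0043e-7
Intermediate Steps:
V = 3144 (V = Add(4, 3140) = 3144)
D = -1569 (D = Add(-1584, Mul(-1, -15)) = Add(-1584, 15) = -1569)
Function('Y')(C, P) = Add(3144, Mul(-1569, C)) (Function('Y')(C, P) = Add(Mul(-1569, C), 3144) = Add(3144, Mul(-1569, C)))
Pow(Add(Function('Y')(-2446, 1878), -512341), -1) = Pow(Add(Add(3144, Mul(-1569, -2446)), -512341), -1) = Pow(Add(Add(3144, 3837774), -512341), -1) = Pow(Add(3840918, -512341), -1) = Pow(3328577, -1) = Rational(1, 3328577)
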